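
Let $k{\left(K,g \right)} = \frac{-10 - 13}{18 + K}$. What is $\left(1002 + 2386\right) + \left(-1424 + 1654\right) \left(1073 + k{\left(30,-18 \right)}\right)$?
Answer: $\frac{6001627}{24} \approx 2.5007 \cdot 10^{5}$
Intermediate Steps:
$k{\left(K,g \right)} = - \frac{23}{18 + K}$
$\left(1002 + 2386\right) + \left(-1424 + 1654\right) \left(1073 + k{\left(30,-18 \right)}\right) = \left(1002 + 2386\right) + \left(-1424 + 1654\right) \left(1073 - \frac{23}{18 + 30}\right) = 3388 + 230 \left(1073 - \frac{23}{48}\right) = 3388 + 230 \cdot \frac{51481}{48} = 3388 + \frac{5920315}{24} = \frac{6001627}{24}$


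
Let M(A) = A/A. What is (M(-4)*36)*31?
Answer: 1116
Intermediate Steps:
M(A) = 1
(M(-4)*36)*31 = (1*36)*31 = 36*31 = 1116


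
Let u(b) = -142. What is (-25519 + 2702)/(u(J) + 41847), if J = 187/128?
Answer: -22817/41705 ≈ -0.54710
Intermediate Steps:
J = 187/128 (J = 187*(1/128) = 187/128 ≈ 1.4609)
(-25519 + 2702)/(u(J) + 41847) = (-25519 + 2702)/(-142 + 41847) = -22817/41705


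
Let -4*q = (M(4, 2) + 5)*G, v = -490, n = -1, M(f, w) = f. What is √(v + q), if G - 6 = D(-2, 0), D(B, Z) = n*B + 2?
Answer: 5*I*√82/2 ≈ 22.638*I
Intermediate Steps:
D(B, Z) = 2 - B (D(B, Z) = -B + 2 = 2 - B)
G = 10 (G = 6 + (2 - 1*(-2)) = 6 + (2 + 2) = 6 + 4 = 10)
q = -45/2 (q = -(4 + 5)*10/4 = -9*10/4 = -¼*90 = -45/2 ≈ -22.500)
√(v + q) = √(-490 - 45/2) = √(-1025/2) = 5*I*√82/2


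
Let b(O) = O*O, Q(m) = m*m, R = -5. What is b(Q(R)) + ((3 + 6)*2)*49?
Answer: 1507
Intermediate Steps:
Q(m) = m²
b(O) = O²
b(Q(R)) + ((3 + 6)*2)*49 = ((-5)²)² + ((3 + 6)*2)*49 = 25² + (9*2)*49 = 625 + 18*49 = 625 + 882 = 1507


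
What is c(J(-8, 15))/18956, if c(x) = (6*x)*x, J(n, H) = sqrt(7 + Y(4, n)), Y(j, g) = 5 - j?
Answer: 12/4739 ≈ 0.0025322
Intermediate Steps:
J(n, H) = 2*sqrt(2) (J(n, H) = sqrt(7 + (5 - 1*4)) = sqrt(7 + (5 - 4)) = sqrt(7 + 1) = sqrt(8) = 2*sqrt(2))
c(x) = 6*x**2
c(J(-8, 15))/18956 = (6*(2*sqrt(2))**2)/18956 = (6*8)*(1/18956) = 48*(1/18956) = 12/4739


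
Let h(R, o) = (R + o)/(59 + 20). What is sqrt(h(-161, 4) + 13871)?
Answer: 2*sqrt(21639127)/79 ≈ 117.77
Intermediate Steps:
h(R, o) = R/79 + o/79 (h(R, o) = (R + o)/79 = (R + o)*(1/79) = R/79 + o/79)
sqrt(h(-161, 4) + 13871) = sqrt(((1/79)*(-161) + (1/79)*4) + 13871) = sqrt((-161/79 + 4/79) + 13871) = sqrt(-157/79 + 13871) = sqrt(1095652/79) = 2*sqrt(21639127)/79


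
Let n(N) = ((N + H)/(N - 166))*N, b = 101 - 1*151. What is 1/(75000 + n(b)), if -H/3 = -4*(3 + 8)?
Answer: 54/4051025 ≈ 1.3330e-5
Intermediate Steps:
b = -50 (b = 101 - 151 = -50)
H = 132 (H = -(-12)*(3 + 8) = -(-12)*11 = -3*(-44) = 132)
n(N) = N*(132 + N)/(-166 + N) (n(N) = ((N + 132)/(N - 166))*N = ((132 + N)/(-166 + N))*N = N*(132 + N)/(-166 + N))
1/(75000 + n(b)) = 1/(75000 - 50*(132 - 50)/(-166 - 50)) = 1/(75000 - 50*82/(-216)) = 1/(75000 - 50*(-1/216)*82) = 1/(75000 + 1025/54) = 1/(4051025/54) = 54/4051025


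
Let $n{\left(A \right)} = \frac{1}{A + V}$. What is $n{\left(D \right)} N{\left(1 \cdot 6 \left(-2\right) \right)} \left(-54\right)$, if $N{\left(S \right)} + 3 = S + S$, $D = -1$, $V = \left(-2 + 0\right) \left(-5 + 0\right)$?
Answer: $162$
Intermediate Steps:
$V = 10$ ($V = \left(-2\right) \left(-5\right) = 10$)
$N{\left(S \right)} = -3 + 2 S$ ($N{\left(S \right)} = -3 + \left(S + S\right) = -3 + 2 S$)
$n{\left(A \right)} = \frac{1}{10 + A}$ ($n{\left(A \right)} = \frac{1}{A + 10} = \frac{1}{10 + A}$)
$n{\left(D \right)} N{\left(1 \cdot 6 \left(-2\right) \right)} \left(-54\right) = \frac{-3 + 2 \cdot 1 \cdot 6 \left(-2\right)}{10 - 1} \left(-54\right) = \frac{-3 + 2 \cdot 6 \left(-2\right)}{9} \left(-54\right) = \frac{-3 + 2 \left(-12\right)}{9} \left(-54\right) = \frac{-3 - 24}{9} \left(-54\right) = \frac{1}{9} \left(-27\right) \left(-54\right) = \left(-3\right) \left(-54\right) = 162$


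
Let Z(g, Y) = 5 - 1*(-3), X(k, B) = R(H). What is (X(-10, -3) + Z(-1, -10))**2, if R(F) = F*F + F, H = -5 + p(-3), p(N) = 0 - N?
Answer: 100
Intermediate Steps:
p(N) = -N
H = -2 (H = -5 - 1*(-3) = -5 + 3 = -2)
R(F) = F + F**2 (R(F) = F**2 + F = F + F**2)
X(k, B) = 2 (X(k, B) = -2*(1 - 2) = -2*(-1) = 2)
Z(g, Y) = 8 (Z(g, Y) = 5 + 3 = 8)
(X(-10, -3) + Z(-1, -10))**2 = (2 + 8)**2 = 10**2 = 100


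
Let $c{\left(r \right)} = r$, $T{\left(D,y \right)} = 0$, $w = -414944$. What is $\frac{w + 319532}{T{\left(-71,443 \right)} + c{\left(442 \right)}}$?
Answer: $- \frac{47706}{221} \approx -215.86$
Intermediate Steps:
$\frac{w + 319532}{T{\left(-71,443 \right)} + c{\left(442 \right)}} = \frac{-414944 + 319532}{0 + 442} = - \frac{95412}{442} = \left(-95412\right) \frac{1}{442} = - \frac{47706}{221}$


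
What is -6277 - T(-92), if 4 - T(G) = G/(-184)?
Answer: -12561/2 ≈ -6280.5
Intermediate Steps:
T(G) = 4 + G/184 (T(G) = 4 - G/(-184) = 4 - G*(-1)/184 = 4 - (-1)*G/184 = 4 + G/184)
-6277 - T(-92) = -6277 - (4 + (1/184)*(-92)) = -6277 - (4 - 1/2) = -6277 - 1*7/2 = -6277 - 7/2 = -12561/2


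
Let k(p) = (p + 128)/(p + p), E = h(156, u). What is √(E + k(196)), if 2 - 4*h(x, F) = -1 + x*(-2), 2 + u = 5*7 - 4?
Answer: 3*√1733/14 ≈ 8.9206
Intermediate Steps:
u = 29 (u = -2 + (5*7 - 4) = -2 + (35 - 4) = -2 + 31 = 29)
h(x, F) = ¾ + x/2 (h(x, F) = ½ - (-1 + x*(-2))/4 = ½ - (-1 - 2*x)/4 = ½ + (¼ + x/2) = ¾ + x/2)
E = 315/4 (E = ¾ + (½)*156 = ¾ + 78 = 315/4 ≈ 78.750)
k(p) = (128 + p)/(2*p) (k(p) = (128 + p)/((2*p)) = (128 + p)*(1/(2*p)) = (128 + p)/(2*p))
√(E + k(196)) = √(315/4 + (½)*(128 + 196)/196) = √(315/4 + (½)*(1/196)*324) = √(315/4 + 81/98) = √(15597/196) = 3*√1733/14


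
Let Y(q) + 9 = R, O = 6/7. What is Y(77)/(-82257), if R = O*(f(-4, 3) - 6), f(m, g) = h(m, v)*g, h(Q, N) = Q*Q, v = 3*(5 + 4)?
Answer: -9/27419 ≈ -0.00032824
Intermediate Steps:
O = 6/7 (O = 6*(⅐) = 6/7 ≈ 0.85714)
v = 27 (v = 3*9 = 27)
h(Q, N) = Q²
f(m, g) = g*m² (f(m, g) = m²*g = g*m²)
R = 36 (R = 6*(3*(-4)² - 6)/7 = 6*(3*16 - 6)/7 = 6*(48 - 6)/7 = (6/7)*42 = 36)
Y(q) = 27 (Y(q) = -9 + 36 = 27)
Y(77)/(-82257) = 27/(-82257) = 27*(-1/82257) = -9/27419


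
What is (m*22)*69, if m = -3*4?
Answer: -18216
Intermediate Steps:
m = -12
(m*22)*69 = -12*22*69 = -264*69 = -18216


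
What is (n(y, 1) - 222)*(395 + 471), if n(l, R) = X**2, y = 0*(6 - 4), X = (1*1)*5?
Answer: -170602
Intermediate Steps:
X = 5 (X = 1*5 = 5)
y = 0 (y = 0*2 = 0)
n(l, R) = 25 (n(l, R) = 5**2 = 25)
(n(y, 1) - 222)*(395 + 471) = (25 - 222)*(395 + 471) = -197*866 = -170602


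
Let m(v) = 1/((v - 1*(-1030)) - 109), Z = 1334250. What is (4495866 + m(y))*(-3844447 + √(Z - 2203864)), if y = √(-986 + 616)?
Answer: -14667493135553010009/848611 + 2*√80439295/848611 + 3844447*I*√370/848611 + 3815241343047*I*√869614/848611 ≈ -1.7284e+13 + 4.1925e+9*I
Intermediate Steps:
y = I*√370 (y = √(-370) = I*√370 ≈ 19.235*I)
m(v) = 1/(921 + v) (m(v) = 1/((v + 1030) - 109) = 1/((1030 + v) - 109) = 1/(921 + v))
(4495866 + m(y))*(-3844447 + √(Z - 2203864)) = (4495866 + 1/(921 + I*√370))*(-3844447 + √(1334250 - 2203864)) = (4495866 + 1/(921 + I*√370))*(-3844447 + √(-869614)) = (4495866 + 1/(921 + I*√370))*(-3844447 + I*√869614) = (-3844447 + I*√869614)*(4495866 + 1/(921 + I*√370))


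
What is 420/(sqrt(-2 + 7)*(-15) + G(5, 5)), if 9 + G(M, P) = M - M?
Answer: 105/29 - 175*sqrt(5)/29 ≈ -9.8728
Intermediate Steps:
G(M, P) = -9 (G(M, P) = -9 + (M - M) = -9 + 0 = -9)
420/(sqrt(-2 + 7)*(-15) + G(5, 5)) = 420/(sqrt(-2 + 7)*(-15) - 9) = 420/(sqrt(5)*(-15) - 9) = 420/(-15*sqrt(5) - 9) = 420/(-9 - 15*sqrt(5))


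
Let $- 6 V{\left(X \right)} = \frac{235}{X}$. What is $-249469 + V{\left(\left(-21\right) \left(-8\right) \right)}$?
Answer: $- \frac{251464987}{1008} \approx -2.4947 \cdot 10^{5}$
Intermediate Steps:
$V{\left(X \right)} = - \frac{235}{6 X}$ ($V{\left(X \right)} = - \frac{235 \frac{1}{X}}{6} = - \frac{235}{6 X}$)
$-249469 + V{\left(\left(-21\right) \left(-8\right) \right)} = -249469 - \frac{235}{6 \left(\left(-21\right) \left(-8\right)\right)} = -249469 - \frac{235}{6 \cdot 168} = -249469 - \frac{235}{1008} = - \frac{251464987}{1008}$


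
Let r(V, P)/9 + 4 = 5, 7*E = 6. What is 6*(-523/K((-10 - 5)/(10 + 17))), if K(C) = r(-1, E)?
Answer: -1046/3 ≈ -348.67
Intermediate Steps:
E = 6/7 (E = (1/7)*6 = 6/7 ≈ 0.85714)
r(V, P) = 9 (r(V, P) = -36 + 9*5 = -36 + 45 = 9)
K(C) = 9
6*(-523/K((-10 - 5)/(10 + 17))) = 6*(-523/9) = -1046/3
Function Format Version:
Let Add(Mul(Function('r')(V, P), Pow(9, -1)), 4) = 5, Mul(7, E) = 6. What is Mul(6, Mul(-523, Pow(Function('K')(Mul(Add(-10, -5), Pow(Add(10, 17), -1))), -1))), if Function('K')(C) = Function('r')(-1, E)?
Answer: Rational(-1046, 3) ≈ -348.67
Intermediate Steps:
E = Rational(6, 7) (E = Mul(Rational(1, 7), 6) = Rational(6, 7) ≈ 0.85714)
Function('r')(V, P) = 9 (Function('r')(V, P) = Add(-36, Mul(9, 5)) = Add(-36, 45) = 9)
Function('K')(C) = 9
Mul(6, Mul(-523, Pow(Function('K')(Mul(Add(-10, -5), Pow(Add(10, 17), -1))), -1))) = Mul(6, Mul(-523, Pow(9, -1))) = Mul(6, Mul(-523, Rational(1, 9))) = Mul(6, Rational(-523, 9)) = Rational(-1046, 3)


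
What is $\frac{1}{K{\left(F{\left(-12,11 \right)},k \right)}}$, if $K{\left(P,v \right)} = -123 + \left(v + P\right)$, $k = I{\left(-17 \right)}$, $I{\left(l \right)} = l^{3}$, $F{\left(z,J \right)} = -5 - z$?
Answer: $- \frac{1}{5029} \approx -0.00019885$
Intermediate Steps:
$k = -4913$ ($k = \left(-17\right)^{3} = -4913$)
$K{\left(P,v \right)} = -123 + P + v$ ($K{\left(P,v \right)} = -123 + \left(P + v\right) = -123 + P + v$)
$\frac{1}{K{\left(F{\left(-12,11 \right)},k \right)}} = \frac{1}{-123 - -7 - 4913} = \frac{1}{-123 + \left(-5 + 12\right) - 4913} = \frac{1}{-123 + 7 - 4913} = \frac{1}{-5029} = - \frac{1}{5029}$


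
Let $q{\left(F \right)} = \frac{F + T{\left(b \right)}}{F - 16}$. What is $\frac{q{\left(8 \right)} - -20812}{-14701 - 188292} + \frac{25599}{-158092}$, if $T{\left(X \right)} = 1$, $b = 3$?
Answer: $- \frac{16972901315}{64183138712} \approx -0.26444$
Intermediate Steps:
$q{\left(F \right)} = \frac{1 + F}{-16 + F}$ ($q{\left(F \right)} = \frac{F + 1}{F - 16} = \frac{1 + F}{-16 + F}$)
$\frac{q{\left(8 \right)} - -20812}{-14701 - 188292} + \frac{25599}{-158092} = \frac{\frac{1 + 8}{-16 + 8} - -20812}{-14701 - 188292} + \frac{25599}{-158092} = \frac{\frac{1}{-8} \cdot 9 + 20812}{-202993} + 25599 \left(- \frac{1}{158092}\right) = \left(\left(- \frac{1}{8}\right) 9 + 20812\right) \left(- \frac{1}{202993}\right) - \frac{25599}{158092} = \left(- \frac{9}{8} + 20812\right) \left(- \frac{1}{202993}\right) - \frac{25599}{158092} = \frac{166487}{8} \left(- \frac{1}{202993}\right) - \frac{25599}{158092} = - \frac{166487}{1623944} - \frac{25599}{158092} = - \frac{16972901315}{64183138712}$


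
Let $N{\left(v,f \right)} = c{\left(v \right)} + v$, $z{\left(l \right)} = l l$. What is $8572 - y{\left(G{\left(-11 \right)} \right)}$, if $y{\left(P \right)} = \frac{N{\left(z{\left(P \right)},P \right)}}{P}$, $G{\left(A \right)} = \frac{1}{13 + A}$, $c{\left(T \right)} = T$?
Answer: $8571$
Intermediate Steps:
$z{\left(l \right)} = l^{2}$
$N{\left(v,f \right)} = 2 v$ ($N{\left(v,f \right)} = v + v = 2 v$)
$y{\left(P \right)} = 2 P$ ($y{\left(P \right)} = \frac{2 P^{2}}{P} = 2 P$)
$8572 - y{\left(G{\left(-11 \right)} \right)} = 8572 - \frac{2}{13 - 11} = 8572 - \frac{2}{2} = 8572 - 2 \cdot \frac{1}{2} = 8572 - 1 = 8571$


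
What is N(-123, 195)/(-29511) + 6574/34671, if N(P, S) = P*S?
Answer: 37984787/37895403 ≈ 1.0024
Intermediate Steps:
N(-123, 195)/(-29511) + 6574/34671 = -123*195/(-29511) + 6574/34671 = -23985*(-1/29511) + 6574*(1/34671) = 2665/3279 + 6574/34671 = 37984787/37895403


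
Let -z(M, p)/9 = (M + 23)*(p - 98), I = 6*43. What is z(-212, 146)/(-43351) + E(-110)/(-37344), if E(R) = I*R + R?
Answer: -129570923/115635696 ≈ -1.1205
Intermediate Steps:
I = 258
E(R) = 259*R (E(R) = 258*R + R = 259*R)
z(M, p) = -9*(-98 + p)*(23 + M) (z(M, p) = -9*(M + 23)*(p - 98) = -9*(23 + M)*(-98 + p) = -9*(-98 + p)*(23 + M))
z(-212, 146)/(-43351) + E(-110)/(-37344) = (20286 - 207*146 + 882*(-212) - 9*(-212)*146)/(-43351) + (259*(-110))/(-37344) = (20286 - 30222 - 186984 + 278568)*(-1/43351) - 28490*(-1/37344) = 81648*(-1/43351) + 14245/18672 = -11664/6193 + 14245/18672 = -129570923/115635696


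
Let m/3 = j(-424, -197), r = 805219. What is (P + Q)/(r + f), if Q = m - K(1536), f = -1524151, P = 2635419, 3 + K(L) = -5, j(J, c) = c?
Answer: -658709/179733 ≈ -3.6649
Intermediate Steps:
K(L) = -8 (K(L) = -3 - 5 = -8)
m = -591 (m = 3*(-197) = -591)
Q = -583 (Q = -591 - 1*(-8) = -591 + 8 = -583)
(P + Q)/(r + f) = (2635419 - 583)/(805219 - 1524151) = 2634836/(-718932) = 2634836*(-1/718932) = -658709/179733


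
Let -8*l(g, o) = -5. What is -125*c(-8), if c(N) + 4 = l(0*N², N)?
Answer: 3375/8 ≈ 421.88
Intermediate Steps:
l(g, o) = 5/8 (l(g, o) = -⅛*(-5) = 5/8)
c(N) = -27/8 (c(N) = -4 + 5/8 = -27/8)
-125*c(-8) = -125*(-27/8) = 3375/8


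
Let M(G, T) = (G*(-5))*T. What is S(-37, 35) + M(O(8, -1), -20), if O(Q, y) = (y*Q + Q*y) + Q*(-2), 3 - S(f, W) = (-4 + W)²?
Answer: -4158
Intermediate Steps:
S(f, W) = 3 - (-4 + W)²
O(Q, y) = -2*Q + 2*Q*y (O(Q, y) = (Q*y + Q*y) - 2*Q = 2*Q*y - 2*Q = -2*Q + 2*Q*y)
M(G, T) = -5*G*T (M(G, T) = (-5*G)*T = -5*G*T)
S(-37, 35) + M(O(8, -1), -20) = (3 - (-4 + 35)²) - 5*2*8*(-1 - 1)*(-20) = (3 - 1*31²) - 5*2*8*(-2)*(-20) = (3 - 1*961) - 5*(-32)*(-20) = (3 - 961) - 3200 = -958 - 3200 = -4158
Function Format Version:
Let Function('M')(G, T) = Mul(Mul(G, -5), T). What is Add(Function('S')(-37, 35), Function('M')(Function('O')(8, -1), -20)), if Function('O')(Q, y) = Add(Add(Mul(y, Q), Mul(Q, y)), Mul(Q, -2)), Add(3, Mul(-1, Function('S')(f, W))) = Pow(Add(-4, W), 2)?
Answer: -4158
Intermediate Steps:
Function('S')(f, W) = Add(3, Mul(-1, Pow(Add(-4, W), 2)))
Function('O')(Q, y) = Add(Mul(-2, Q), Mul(2, Q, y)) (Function('O')(Q, y) = Add(Add(Mul(Q, y), Mul(Q, y)), Mul(-2, Q)) = Add(Mul(2, Q, y), Mul(-2, Q)) = Add(Mul(-2, Q), Mul(2, Q, y)))
Function('M')(G, T) = Mul(-5, G, T) (Function('M')(G, T) = Mul(Mul(-5, G), T) = Mul(-5, G, T))
Add(Function('S')(-37, 35), Function('M')(Function('O')(8, -1), -20)) = Add(Add(3, Mul(-1, Pow(Add(-4, 35), 2))), Mul(-5, Mul(2, 8, Add(-1, -1)), -20)) = Add(Add(3, Mul(-1, Pow(31, 2))), Mul(-5, Mul(2, 8, -2), -20)) = Add(Add(3, Mul(-1, 961)), Mul(-5, -32, -20)) = Add(Add(3, -961), -3200) = Add(-958, -3200) = -4158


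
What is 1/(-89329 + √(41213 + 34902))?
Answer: -89329/7979594126 - √76115/7979594126 ≈ -1.1229e-5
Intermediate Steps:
1/(-89329 + √(41213 + 34902)) = 1/(-89329 + √76115)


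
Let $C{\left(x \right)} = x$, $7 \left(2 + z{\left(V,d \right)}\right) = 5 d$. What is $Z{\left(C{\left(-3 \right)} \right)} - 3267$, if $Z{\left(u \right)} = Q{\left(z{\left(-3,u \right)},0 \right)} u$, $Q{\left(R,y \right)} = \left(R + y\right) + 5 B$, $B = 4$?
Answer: $- \frac{23202}{7} \approx -3314.6$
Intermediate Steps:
$z{\left(V,d \right)} = -2 + \frac{5 d}{7}$
$Q{\left(R,y \right)} = 20 + R + y$ ($Q{\left(R,y \right)} = \left(R + y\right) + 5 \cdot 4 = \left(R + y\right) + 20 = 20 + R + y$)
$Z{\left(u \right)} = u \left(18 + \frac{5 u}{7}\right)$ ($Z{\left(u \right)} = \left(20 + \left(-2 + \frac{5 u}{7}\right) + 0\right) u = \left(18 + \frac{5 u}{7}\right) u = u \left(18 + \frac{5 u}{7}\right)$)
$Z{\left(C{\left(-3 \right)} \right)} - 3267 = \frac{1}{7} \left(-3\right) \left(126 + 5 \left(-3\right)\right) - 3267 = \frac{1}{7} \left(-3\right) \left(126 - 15\right) - 3267 = \frac{1}{7} \left(-3\right) 111 - 3267 = - \frac{333}{7} - 3267 = - \frac{23202}{7}$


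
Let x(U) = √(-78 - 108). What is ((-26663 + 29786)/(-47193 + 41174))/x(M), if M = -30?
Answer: 1041*I*√186/373178 ≈ 0.038044*I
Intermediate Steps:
x(U) = I*√186 (x(U) = √(-186) = I*√186)
((-26663 + 29786)/(-47193 + 41174))/x(M) = ((-26663 + 29786)/(-47193 + 41174))/((I*√186)) = (3123/(-6019))*(-I*√186/186) = (3123*(-1/6019))*(-I*√186/186) = -(-1041)*I*√186/373178 = 1041*I*√186/373178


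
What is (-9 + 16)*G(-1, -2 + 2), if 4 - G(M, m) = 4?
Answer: 0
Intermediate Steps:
G(M, m) = 0 (G(M, m) = 4 - 1*4 = 4 - 4 = 0)
(-9 + 16)*G(-1, -2 + 2) = (-9 + 16)*0 = 7*0 = 0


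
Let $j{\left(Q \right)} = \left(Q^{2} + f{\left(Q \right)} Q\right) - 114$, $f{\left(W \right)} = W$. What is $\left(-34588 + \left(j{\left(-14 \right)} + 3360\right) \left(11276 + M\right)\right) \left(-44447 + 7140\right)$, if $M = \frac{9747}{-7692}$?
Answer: $- \frac{1960112207529183}{1282} \approx -1.5289 \cdot 10^{12}$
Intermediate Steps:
$M = - \frac{3249}{2564}$ ($M = 9747 \left(- \frac{1}{7692}\right) = - \frac{3249}{2564} \approx -1.2672$)
$j{\left(Q \right)} = -114 + 2 Q^{2}$ ($j{\left(Q \right)} = \left(Q^{2} + Q Q\right) - 114 = \left(Q^{2} + Q^{2}\right) - 114 = 2 Q^{2} - 114 = -114 + 2 Q^{2}$)
$\left(-34588 + \left(j{\left(-14 \right)} + 3360\right) \left(11276 + M\right)\right) \left(-44447 + 7140\right) = \left(-34588 + \left(\left(-114 + 2 \left(-14\right)^{2}\right) + 3360\right) \left(11276 - \frac{3249}{2564}\right)\right) \left(-44447 + 7140\right) = \left(-34588 + \left(\left(-114 + 2 \cdot 196\right) + 3360\right) \frac{28908415}{2564}\right) \left(-37307\right) = \left(-34588 + \left(\left(-114 + 392\right) + 3360\right) \frac{28908415}{2564}\right) \left(-37307\right) = \left(-34588 + \left(278 + 3360\right) \frac{28908415}{2564}\right) \left(-37307\right) = \left(-34588 + 3638 \cdot \frac{28908415}{2564}\right) \left(-37307\right) = \left(-34588 + \frac{52584406885}{1282}\right) \left(-37307\right) = \frac{52540065069}{1282} \left(-37307\right) = - \frac{1960112207529183}{1282}$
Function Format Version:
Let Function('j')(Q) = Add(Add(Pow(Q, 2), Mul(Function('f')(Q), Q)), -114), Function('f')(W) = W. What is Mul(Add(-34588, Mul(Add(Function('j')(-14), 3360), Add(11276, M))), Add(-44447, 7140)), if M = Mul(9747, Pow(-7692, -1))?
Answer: Rational(-1960112207529183, 1282) ≈ -1.5289e+12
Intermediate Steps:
M = Rational(-3249, 2564) (M = Mul(9747, Rational(-1, 7692)) = Rational(-3249, 2564) ≈ -1.2672)
Function('j')(Q) = Add(-114, Mul(2, Pow(Q, 2))) (Function('j')(Q) = Add(Add(Pow(Q, 2), Mul(Q, Q)), -114) = Add(Add(Pow(Q, 2), Pow(Q, 2)), -114) = Add(Mul(2, Pow(Q, 2)), -114) = Add(-114, Mul(2, Pow(Q, 2))))
Mul(Add(-34588, Mul(Add(Function('j')(-14), 3360), Add(11276, M))), Add(-44447, 7140)) = Mul(Add(-34588, Mul(Add(Add(-114, Mul(2, Pow(-14, 2))), 3360), Add(11276, Rational(-3249, 2564)))), Add(-44447, 7140)) = Mul(Add(-34588, Mul(Add(Add(-114, Mul(2, 196)), 3360), Rational(28908415, 2564))), -37307) = Mul(Add(-34588, Mul(Add(Add(-114, 392), 3360), Rational(28908415, 2564))), -37307) = Mul(Add(-34588, Mul(Add(278, 3360), Rational(28908415, 2564))), -37307) = Mul(Add(-34588, Mul(3638, Rational(28908415, 2564))), -37307) = Mul(Add(-34588, Rational(52584406885, 1282)), -37307) = Mul(Rational(52540065069, 1282), -37307) = Rational(-1960112207529183, 1282)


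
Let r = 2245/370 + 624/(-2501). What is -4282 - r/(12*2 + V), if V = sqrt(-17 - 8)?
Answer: -238155225110/55614737 + 5383865*I/111229474 ≈ -4282.2 + 0.048403*I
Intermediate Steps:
r = 1076773/185074 (r = 2245*(1/370) + 624*(-1/2501) = 449/74 - 624/2501 = 1076773/185074 ≈ 5.8181)
V = 5*I (V = sqrt(-25) = 5*I ≈ 5.0*I)
-4282 - r/(12*2 + V) = -4282 - 1076773/(185074*(12*2 + 5*I)) = -4282 - 1076773/(185074*(24 + 5*I)) = -4282 - 1076773*(24 - 5*I)/601/185074 = -4282 - 1076773*(24 - 5*I)/111229474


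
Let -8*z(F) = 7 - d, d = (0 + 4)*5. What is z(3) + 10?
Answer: 93/8 ≈ 11.625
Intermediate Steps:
d = 20 (d = 4*5 = 20)
z(F) = 13/8 (z(F) = -(7 - 1*20)/8 = -(7 - 20)/8 = -1/8*(-13) = 13/8)
z(3) + 10 = 13/8 + 10 = 93/8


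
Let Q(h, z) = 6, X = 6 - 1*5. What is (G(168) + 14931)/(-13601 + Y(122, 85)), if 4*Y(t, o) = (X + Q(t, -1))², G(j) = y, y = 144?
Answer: -12060/10871 ≈ -1.1094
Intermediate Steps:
X = 1 (X = 6 - 5 = 1)
G(j) = 144
Y(t, o) = 49/4 (Y(t, o) = (1 + 6)²/4 = (¼)*7² = (¼)*49 = 49/4)
(G(168) + 14931)/(-13601 + Y(122, 85)) = (144 + 14931)/(-13601 + 49/4) = 15075/(-54355/4) = 15075*(-4/54355) = -12060/10871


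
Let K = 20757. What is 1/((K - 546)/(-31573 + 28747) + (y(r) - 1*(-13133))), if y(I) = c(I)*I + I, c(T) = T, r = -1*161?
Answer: 942/36630469 ≈ 2.5716e-5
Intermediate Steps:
r = -161
y(I) = I + I² (y(I) = I*I + I = I² + I = I + I²)
1/((K - 546)/(-31573 + 28747) + (y(r) - 1*(-13133))) = 1/((20757 - 546)/(-31573 + 28747) + (-161*(1 - 161) - 1*(-13133))) = 1/(20211/(-2826) + (-161*(-160) + 13133)) = 1/(20211*(-1/2826) + (25760 + 13133)) = 1/(-6737/942 + 38893) = 1/(36630469/942) = 942/36630469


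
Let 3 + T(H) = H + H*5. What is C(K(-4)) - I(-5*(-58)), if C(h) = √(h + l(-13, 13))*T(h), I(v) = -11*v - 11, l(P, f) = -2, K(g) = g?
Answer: 3201 - 27*I*√6 ≈ 3201.0 - 66.136*I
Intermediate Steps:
T(H) = -3 + 6*H (T(H) = -3 + (H + H*5) = -3 + (H + 5*H) = -3 + 6*H)
I(v) = -11 - 11*v
C(h) = √(-2 + h)*(-3 + 6*h) (C(h) = √(h - 2)*(-3 + 6*h) = √(-2 + h)*(-3 + 6*h))
C(K(-4)) - I(-5*(-58)) = √(-2 - 4)*(-3 + 6*(-4)) - (-11 - (-55)*(-58)) = √(-6)*(-3 - 24) - (-11 - 11*290) = (I*√6)*(-27) - (-11 - 3190) = -27*I*√6 - 1*(-3201) = -27*I*√6 + 3201 = 3201 - 27*I*√6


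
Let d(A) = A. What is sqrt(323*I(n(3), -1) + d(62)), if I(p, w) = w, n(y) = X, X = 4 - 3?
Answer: 3*I*sqrt(29) ≈ 16.155*I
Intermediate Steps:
X = 1
n(y) = 1
sqrt(323*I(n(3), -1) + d(62)) = sqrt(323*(-1) + 62) = sqrt(-323 + 62) = sqrt(-261) = 3*I*sqrt(29)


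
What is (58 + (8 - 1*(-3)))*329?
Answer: 22701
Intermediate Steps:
(58 + (8 - 1*(-3)))*329 = (58 + (8 + 3))*329 = (58 + 11)*329 = 69*329 = 22701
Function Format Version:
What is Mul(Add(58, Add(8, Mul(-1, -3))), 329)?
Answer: 22701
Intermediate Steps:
Mul(Add(58, Add(8, Mul(-1, -3))), 329) = Mul(Add(58, Add(8, 3)), 329) = Mul(Add(58, 11), 329) = Mul(69, 329) = 22701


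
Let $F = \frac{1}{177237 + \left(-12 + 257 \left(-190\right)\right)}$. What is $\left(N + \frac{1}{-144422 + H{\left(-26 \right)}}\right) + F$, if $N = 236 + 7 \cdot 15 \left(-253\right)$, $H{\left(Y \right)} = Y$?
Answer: $- \frac{488308190859787}{18546400960} \approx -26329.0$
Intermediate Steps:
$N = -26329$ ($N = 236 + 105 \left(-253\right) = 236 - 26565 = -26329$)
$F = \frac{1}{128395}$ ($F = \frac{1}{177237 - 48842} = \frac{1}{128395} \approx 7.7885 \cdot 10^{-6}$)
$\left(N + \frac{1}{-144422 + H{\left(-26 \right)}}\right) + F = \left(-26329 + \frac{1}{-144422 - 26}\right) + \frac{1}{128395} = \left(-26329 + \frac{1}{-144448}\right) + \frac{1}{128395} = \left(-26329 - \frac{1}{144448}\right) + \frac{1}{128395} = - \frac{3803171393}{144448} + \frac{1}{128395} = - \frac{488308190859787}{18546400960}$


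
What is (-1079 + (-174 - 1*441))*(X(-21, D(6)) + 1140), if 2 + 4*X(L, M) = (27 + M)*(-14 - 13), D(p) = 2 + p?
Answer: -3060211/2 ≈ -1.5301e+6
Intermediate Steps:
X(L, M) = -731/4 - 27*M/4 (X(L, M) = -½ + ((27 + M)*(-14 - 13))/4 = -½ + ((27 + M)*(-27))/4 = -½ + (-729 - 27*M)/4 = -½ + (-729/4 - 27*M/4) = -731/4 - 27*M/4)
(-1079 + (-174 - 1*441))*(X(-21, D(6)) + 1140) = (-1079 + (-174 - 1*441))*((-731/4 - 27*(2 + 6)/4) + 1140) = (-1079 + (-174 - 441))*((-731/4 - 27/4*8) + 1140) = (-1079 - 615)*((-731/4 - 54) + 1140) = -1694*(-947/4 + 1140) = -1694*3613/4 = -3060211/2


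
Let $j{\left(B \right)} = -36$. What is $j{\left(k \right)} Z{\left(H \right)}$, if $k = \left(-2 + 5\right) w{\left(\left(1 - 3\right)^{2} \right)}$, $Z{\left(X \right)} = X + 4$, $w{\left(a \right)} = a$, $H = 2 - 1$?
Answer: $-180$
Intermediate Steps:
$H = 1$ ($H = 2 - 1 = 1$)
$Z{\left(X \right)} = 4 + X$
$k = 12$ ($k = \left(-2 + 5\right) \left(1 - 3\right)^{2} = 3 \left(-2\right)^{2} = 3 \cdot 4 = 12$)
$j{\left(k \right)} Z{\left(H \right)} = - 36 \left(4 + 1\right) = \left(-36\right) 5 = -180$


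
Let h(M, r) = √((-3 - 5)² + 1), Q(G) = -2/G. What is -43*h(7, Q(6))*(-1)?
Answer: 43*√65 ≈ 346.68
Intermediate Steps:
h(M, r) = √65 (h(M, r) = √((-8)² + 1) = √(64 + 1) = √65)
-43*h(7, Q(6))*(-1) = -43*√65*(-1) = 43*√65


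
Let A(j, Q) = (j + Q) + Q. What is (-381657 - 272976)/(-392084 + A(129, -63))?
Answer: 654633/392081 ≈ 1.6696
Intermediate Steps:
A(j, Q) = j + 2*Q (A(j, Q) = (Q + j) + Q = j + 2*Q)
(-381657 - 272976)/(-392084 + A(129, -63)) = (-381657 - 272976)/(-392084 + (129 + 2*(-63))) = -654633/(-392084 + (129 - 126)) = -654633/(-392084 + 3) = -654633/(-392081) = -654633*(-1/392081) = 654633/392081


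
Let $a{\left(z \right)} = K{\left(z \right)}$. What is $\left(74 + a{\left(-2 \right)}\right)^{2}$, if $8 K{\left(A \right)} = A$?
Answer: $\frac{87025}{16} \approx 5439.1$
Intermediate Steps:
$K{\left(A \right)} = \frac{A}{8}$
$a{\left(z \right)} = \frac{z}{8}$
$\left(74 + a{\left(-2 \right)}\right)^{2} = \left(74 + \frac{1}{8} \left(-2\right)\right)^{2} = \left(74 - \frac{1}{4}\right)^{2} = \left(\frac{295}{4}\right)^{2} = \frac{87025}{16}$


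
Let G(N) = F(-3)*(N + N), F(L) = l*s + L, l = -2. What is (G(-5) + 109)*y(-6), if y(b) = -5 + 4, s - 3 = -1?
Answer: -179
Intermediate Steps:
s = 2 (s = 3 - 1 = 2)
y(b) = -1
F(L) = -4 + L (F(L) = -2*2 + L = -4 + L)
G(N) = -14*N (G(N) = (-4 - 3)*(N + N) = -14*N)
(G(-5) + 109)*y(-6) = (-14*(-5) + 109)*(-1) = (70 + 109)*(-1) = 179*(-1) = -179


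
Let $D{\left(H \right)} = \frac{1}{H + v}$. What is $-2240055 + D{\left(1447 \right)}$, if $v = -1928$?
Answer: $- \frac{1077466456}{481} \approx -2.2401 \cdot 10^{6}$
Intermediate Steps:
$D{\left(H \right)} = \frac{1}{-1928 + H}$ ($D{\left(H \right)} = \frac{1}{H - 1928} = \frac{1}{-1928 + H}$)
$-2240055 + D{\left(1447 \right)} = -2240055 + \frac{1}{-1928 + 1447} = -2240055 + \frac{1}{-481} = -2240055 - \frac{1}{481} = - \frac{1077466456}{481}$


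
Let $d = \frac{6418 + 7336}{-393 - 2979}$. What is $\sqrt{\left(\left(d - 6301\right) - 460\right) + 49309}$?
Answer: $\frac{\sqrt{120935179986}}{1686} \approx 206.26$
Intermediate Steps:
$d = - \frac{6877}{1686}$ ($d = \frac{13754}{-3372} = 13754 \left(- \frac{1}{3372}\right) = - \frac{6877}{1686} \approx -4.0789$)
$\sqrt{\left(\left(d - 6301\right) - 460\right) + 49309} = \sqrt{\left(\left(- \frac{6877}{1686} - 6301\right) - 460\right) + 49309} = \sqrt{\left(- \frac{10630363}{1686} - 460\right) + 49309} = \sqrt{- \frac{11405923}{1686} + 49309} = \sqrt{\frac{71729051}{1686}} = \frac{\sqrt{120935179986}}{1686}$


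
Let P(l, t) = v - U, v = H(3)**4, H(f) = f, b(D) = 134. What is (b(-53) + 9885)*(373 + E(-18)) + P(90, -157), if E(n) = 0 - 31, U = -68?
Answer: 3426647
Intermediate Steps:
v = 81 (v = 3**4 = 81)
E(n) = -31
P(l, t) = 149 (P(l, t) = 81 - 1*(-68) = 81 + 68 = 149)
(b(-53) + 9885)*(373 + E(-18)) + P(90, -157) = (134 + 9885)*(373 - 31) + 149 = 10019*342 + 149 = 3426498 + 149 = 3426647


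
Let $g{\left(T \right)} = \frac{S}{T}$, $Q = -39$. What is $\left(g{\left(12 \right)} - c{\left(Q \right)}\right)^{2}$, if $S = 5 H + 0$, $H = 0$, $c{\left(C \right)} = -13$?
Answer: $169$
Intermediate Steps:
$S = 0$ ($S = 5 \cdot 0 + 0 = 0 + 0 = 0$)
$g{\left(T \right)} = 0$ ($g{\left(T \right)} = \frac{0}{T} = 0$)
$\left(g{\left(12 \right)} - c{\left(Q \right)}\right)^{2} = \left(0 - -13\right)^{2} = \left(0 + 13\right)^{2} = 13^{2} = 169$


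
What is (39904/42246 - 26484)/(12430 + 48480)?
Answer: -55940158/128660193 ≈ -0.43479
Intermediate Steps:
(39904/42246 - 26484)/(12430 + 48480) = (39904*(1/42246) - 26484)/60910 = (19952/21123 - 26484)*(1/60910) = -559401580/21123*1/60910 = -55940158/128660193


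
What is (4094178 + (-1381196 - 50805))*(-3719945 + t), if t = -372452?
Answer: -10894685168269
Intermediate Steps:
(4094178 + (-1381196 - 50805))*(-3719945 + t) = (4094178 + (-1381196 - 50805))*(-3719945 - 372452) = (4094178 - 1432001)*(-4092397) = 2662177*(-4092397) = -10894685168269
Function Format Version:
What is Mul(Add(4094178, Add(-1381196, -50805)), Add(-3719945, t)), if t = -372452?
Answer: -10894685168269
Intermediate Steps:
Mul(Add(4094178, Add(-1381196, -50805)), Add(-3719945, t)) = Mul(Add(4094178, Add(-1381196, -50805)), Add(-3719945, -372452)) = Mul(Add(4094178, -1432001), -4092397) = Mul(2662177, -4092397) = -10894685168269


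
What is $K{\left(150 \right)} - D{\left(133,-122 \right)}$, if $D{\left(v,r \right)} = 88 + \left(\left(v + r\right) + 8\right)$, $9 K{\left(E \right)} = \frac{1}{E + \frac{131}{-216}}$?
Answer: $- \frac{3452759}{32269} \approx -107.0$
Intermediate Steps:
$K{\left(E \right)} = \frac{1}{9 \left(- \frac{131}{216} + E\right)}$ ($K{\left(E \right)} = \frac{1}{9 \left(E + \frac{131}{-216}\right)} = \frac{1}{9 \left(E + 131 \left(- \frac{1}{216}\right)\right)} = \frac{1}{9 \left(E - \frac{131}{216}\right)} = \frac{1}{9 \left(- \frac{131}{216} + E\right)}$)
$D{\left(v,r \right)} = 96 + r + v$ ($D{\left(v,r \right)} = 88 + \left(\left(r + v\right) + 8\right) = 88 + \left(8 + r + v\right) = 96 + r + v$)
$K{\left(150 \right)} - D{\left(133,-122 \right)} = \frac{24}{-131 + 216 \cdot 150} - \left(96 - 122 + 133\right) = \frac{24}{-131 + 32400} - 107 = \frac{24}{32269} - 107 = - \frac{3452759}{32269}$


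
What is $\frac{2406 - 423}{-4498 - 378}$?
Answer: $- \frac{1983}{4876} \approx -0.40669$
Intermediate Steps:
$\frac{2406 - 423}{-4498 - 378} = \frac{1983}{-4876} = 1983 \left(- \frac{1}{4876}\right) = - \frac{1983}{4876}$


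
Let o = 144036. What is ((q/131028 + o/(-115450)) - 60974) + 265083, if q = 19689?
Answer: 514596252274907/2521197100 ≈ 2.0411e+5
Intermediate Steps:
((q/131028 + o/(-115450)) - 60974) + 265083 = ((19689/131028 + 144036/(-115450)) - 60974) + 265083 = ((19689*(1/131028) + 144036*(-1/115450)) - 60974) + 265083 = ((6563/43676 - 72018/57725) - 60974) + 265083 = (-2766608993/2521197100 - 60974) + 265083 = -153730238584393/2521197100 + 265083 = 514596252274907/2521197100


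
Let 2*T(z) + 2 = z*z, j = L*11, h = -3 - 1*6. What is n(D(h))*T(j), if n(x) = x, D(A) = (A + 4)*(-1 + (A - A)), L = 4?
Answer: 4835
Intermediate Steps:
h = -9 (h = -3 - 6 = -9)
D(A) = -4 - A (D(A) = (4 + A)*(-1 + 0) = (4 + A)*(-1) = -4 - A)
j = 44 (j = 4*11 = 44)
T(z) = -1 + z²/2 (T(z) = -1 + (z*z)/2 = -1 + z²/2)
n(D(h))*T(j) = (-4 - 1*(-9))*(-1 + (½)*44²) = (-4 + 9)*(-1 + (½)*1936) = 5*(-1 + 968) = 5*967 = 4835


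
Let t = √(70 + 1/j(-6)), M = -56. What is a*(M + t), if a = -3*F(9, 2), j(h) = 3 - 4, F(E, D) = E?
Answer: 1512 - 27*√69 ≈ 1287.7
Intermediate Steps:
j(h) = -1
a = -27 (a = -3*9 = -27)
t = √69 (t = √(70 + 1/(-1)) = √(70 - 1) = √69 ≈ 8.3066)
a*(M + t) = -27*(-56 + √69) = 1512 - 27*√69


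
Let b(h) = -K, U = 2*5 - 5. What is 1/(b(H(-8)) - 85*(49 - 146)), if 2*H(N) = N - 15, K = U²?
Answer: 1/8220 ≈ 0.00012165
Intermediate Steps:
U = 5 (U = 10 - 5 = 5)
K = 25 (K = 5² = 25)
H(N) = -15/2 + N/2 (H(N) = (N - 15)/2 = (-15 + N)/2 = -15/2 + N/2)
b(h) = -25 (b(h) = -1*25 = -25)
1/(b(H(-8)) - 85*(49 - 146)) = 1/(-25 - 85*(49 - 146)) = 1/(-25 - 85*(-97)) = 1/(-25 + 8245) = 1/8220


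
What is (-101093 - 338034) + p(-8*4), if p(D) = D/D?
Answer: -439126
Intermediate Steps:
p(D) = 1
(-101093 - 338034) + p(-8*4) = (-101093 - 338034) + 1 = -439127 + 1 = -439126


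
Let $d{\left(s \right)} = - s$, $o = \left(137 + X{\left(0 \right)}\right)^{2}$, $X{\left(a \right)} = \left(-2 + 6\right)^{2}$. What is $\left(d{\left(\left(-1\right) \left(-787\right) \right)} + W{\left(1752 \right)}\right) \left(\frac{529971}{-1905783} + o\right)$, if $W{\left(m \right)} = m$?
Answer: $\frac{14350175408780}{635261} \approx 2.2589 \cdot 10^{7}$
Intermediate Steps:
$X{\left(a \right)} = 16$ ($X{\left(a \right)} = 4^{2} = 16$)
$o = 23409$ ($o = \left(137 + 16\right)^{2} = 153^{2} = 23409$)
$\left(d{\left(\left(-1\right) \left(-787\right) \right)} + W{\left(1752 \right)}\right) \left(\frac{529971}{-1905783} + o\right) = \left(- \left(-1\right) \left(-787\right) + 1752\right) \left(\frac{529971}{-1905783} + 23409\right) = \left(\left(-1\right) 787 + 1752\right) \left(529971 \left(- \frac{1}{1905783}\right) + 23409\right) = \left(-787 + 1752\right) \left(- \frac{176657}{635261} + 23409\right) = 965 \cdot \frac{14870648092}{635261} = \frac{14350175408780}{635261}$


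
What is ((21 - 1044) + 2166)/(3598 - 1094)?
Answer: 1143/2504 ≈ 0.45647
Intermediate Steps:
((21 - 1044) + 2166)/(3598 - 1094) = (-1023 + 2166)/2504 = 1143*(1/2504) = 1143/2504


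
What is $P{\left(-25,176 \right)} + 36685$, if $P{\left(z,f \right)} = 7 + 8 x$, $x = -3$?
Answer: $36668$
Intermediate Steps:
$P{\left(z,f \right)} = -17$ ($P{\left(z,f \right)} = 7 + 8 \left(-3\right) = 7 - 24 = -17$)
$P{\left(-25,176 \right)} + 36685 = -17 + 36685 = 36668$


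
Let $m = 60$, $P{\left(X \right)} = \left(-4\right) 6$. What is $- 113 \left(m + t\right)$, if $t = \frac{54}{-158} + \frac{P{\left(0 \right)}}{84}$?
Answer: $- \frac{3710129}{553} \approx -6709.1$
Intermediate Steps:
$P{\left(X \right)} = -24$
$t = - \frac{347}{553}$ ($t = \frac{54}{-158} - \frac{24}{84} = 54 \left(- \frac{1}{158}\right) - \frac{2}{7} = - \frac{27}{79} - \frac{2}{7} = - \frac{347}{553} \approx -0.62749$)
$- 113 \left(m + t\right) = - 113 \left(60 - \frac{347}{553}\right) = \left(-113\right) \frac{32833}{553} = - \frac{3710129}{553}$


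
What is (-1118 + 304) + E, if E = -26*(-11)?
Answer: -528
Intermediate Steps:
E = 286
(-1118 + 304) + E = (-1118 + 304) + 286 = -814 + 286 = -528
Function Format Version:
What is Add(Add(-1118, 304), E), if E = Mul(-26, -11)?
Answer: -528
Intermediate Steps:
E = 286
Add(Add(-1118, 304), E) = Add(Add(-1118, 304), 286) = Add(-814, 286) = -528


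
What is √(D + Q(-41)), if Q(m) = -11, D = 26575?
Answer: 2*√6641 ≈ 162.98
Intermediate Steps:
√(D + Q(-41)) = √(26575 - 11) = √26564 = 2*√6641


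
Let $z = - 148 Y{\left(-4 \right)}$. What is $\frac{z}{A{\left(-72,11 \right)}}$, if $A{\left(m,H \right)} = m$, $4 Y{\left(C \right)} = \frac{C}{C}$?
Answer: $\frac{37}{72} \approx 0.51389$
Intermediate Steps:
$Y{\left(C \right)} = \frac{1}{4}$ ($Y{\left(C \right)} = \frac{C \frac{1}{C}}{4} = \frac{1}{4} \cdot 1 = \frac{1}{4}$)
$z = -37$ ($z = \left(-148\right) \frac{1}{4} = -37$)
$\frac{z}{A{\left(-72,11 \right)}} = - \frac{37}{-72} = \left(-37\right) \left(- \frac{1}{72}\right) = \frac{37}{72}$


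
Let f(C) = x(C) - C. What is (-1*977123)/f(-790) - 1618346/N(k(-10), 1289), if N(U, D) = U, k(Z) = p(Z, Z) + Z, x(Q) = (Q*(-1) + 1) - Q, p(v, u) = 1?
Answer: 3828304259/21339 ≈ 1.7940e+5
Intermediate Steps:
x(Q) = 1 - 2*Q (x(Q) = (-Q + 1) - Q = (1 - Q) - Q = 1 - 2*Q)
k(Z) = 1 + Z
f(C) = 1 - 3*C (f(C) = (1 - 2*C) - C = 1 - 3*C)
(-1*977123)/f(-790) - 1618346/N(k(-10), 1289) = (-1*977123)/(1 - 3*(-790)) - 1618346/(1 - 10) = -977123/(1 + 2370) - 1618346/(-9) = -977123/2371 - 1618346*(-⅑) = -977123*1/2371 + 1618346/9 = -977123/2371 + 1618346/9 = 3828304259/21339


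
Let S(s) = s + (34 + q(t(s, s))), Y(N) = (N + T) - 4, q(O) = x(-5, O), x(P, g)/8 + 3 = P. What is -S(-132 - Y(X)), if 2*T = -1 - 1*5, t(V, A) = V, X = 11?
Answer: 166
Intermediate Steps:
x(P, g) = -24 + 8*P
q(O) = -64 (q(O) = -24 + 8*(-5) = -24 - 40 = -64)
T = -3 (T = (-1 - 1*5)/2 = (-1 - 5)/2 = (½)*(-6) = -3)
Y(N) = -7 + N (Y(N) = (N - 3) - 4 = (-3 + N) - 4 = -7 + N)
S(s) = -30 + s (S(s) = s + (34 - 64) = s - 30 = -30 + s)
-S(-132 - Y(X)) = -(-30 + (-132 - (-7 + 11))) = -(-30 + (-132 - 1*4)) = -(-30 + (-132 - 4)) = -(-30 - 136) = -1*(-166) = 166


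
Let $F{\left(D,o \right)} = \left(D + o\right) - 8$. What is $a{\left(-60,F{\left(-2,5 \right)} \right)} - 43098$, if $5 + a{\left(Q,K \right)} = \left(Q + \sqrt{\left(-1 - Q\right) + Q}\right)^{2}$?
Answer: $-43103 + \left(60 - i\right)^{2} \approx -39504.0 - 120.0 i$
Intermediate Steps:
$F{\left(D,o \right)} = -8 + D + o$
$a{\left(Q,K \right)} = -5 + \left(i + Q\right)^{2}$ ($a{\left(Q,K \right)} = -5 + \left(Q + \sqrt{\left(-1 - Q\right) + Q}\right)^{2} = -5 + \left(Q + \sqrt{-1}\right)^{2} = -5 + \left(Q + i\right)^{2} = -5 + \left(i + Q\right)^{2}$)
$a{\left(-60,F{\left(-2,5 \right)} \right)} - 43098 = \left(-5 + \left(i - 60\right)^{2}\right) - 43098 = \left(-5 + \left(-60 + i\right)^{2}\right) - 43098 = -43103 + \left(-60 + i\right)^{2}$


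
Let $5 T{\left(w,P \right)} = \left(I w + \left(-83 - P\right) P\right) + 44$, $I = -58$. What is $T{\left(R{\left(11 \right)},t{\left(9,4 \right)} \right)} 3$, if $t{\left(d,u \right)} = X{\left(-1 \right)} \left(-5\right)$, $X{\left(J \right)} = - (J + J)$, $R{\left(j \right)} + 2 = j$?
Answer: $\frac{756}{5} \approx 151.2$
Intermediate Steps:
$R{\left(j \right)} = -2 + j$
$X{\left(J \right)} = - 2 J$
$t{\left(d,u \right)} = -10$ ($t{\left(d,u \right)} = \left(-2\right) \left(-1\right) \left(-5\right) = 2 \left(-5\right) = -10$)
$T{\left(w,P \right)} = \frac{44}{5} - \frac{58 w}{5} + \frac{P \left(-83 - P\right)}{5}$ ($T{\left(w,P \right)} = \frac{\left(- 58 w + \left(-83 - P\right) P\right) + 44}{5} = \frac{\left(- 58 w + P \left(-83 - P\right)\right) + 44}{5} = \frac{44 - 58 w + P \left(-83 - P\right)}{5} = \frac{44}{5} - \frac{58 w}{5} + \frac{P \left(-83 - P\right)}{5}$)
$T{\left(R{\left(11 \right)},t{\left(9,4 \right)} \right)} 3 = \left(\frac{44}{5} - -166 - \frac{58 \left(-2 + 11\right)}{5} - \frac{\left(-10\right)^{2}}{5}\right) 3 = \left(\frac{44}{5} + 166 - \frac{522}{5} - 20\right) 3 = \frac{252}{5} \cdot 3 = \frac{756}{5}$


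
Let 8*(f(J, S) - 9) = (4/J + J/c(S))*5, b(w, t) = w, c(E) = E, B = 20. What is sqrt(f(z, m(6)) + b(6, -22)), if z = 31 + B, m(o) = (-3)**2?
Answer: sqrt(773670)/204 ≈ 4.3117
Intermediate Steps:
m(o) = 9
z = 51 (z = 31 + 20 = 51)
f(J, S) = 9 + 5/(2*J) + 5*J/(8*S) (f(J, S) = 9 + ((4/J + J/S)*5)/8 = 9 + (20/J + 5*J/S)/8 = 9 + (5/(2*J) + 5*J/(8*S)) = 9 + 5/(2*J) + 5*J/(8*S))
sqrt(f(z, m(6)) + b(6, -22)) = sqrt((9 + (5/2)/51 + (5/8)*51/9) + 6) = sqrt((9 + (5/2)*(1/51) + (5/8)*51*(1/9)) + 6) = sqrt((9 + 5/102 + 85/24) + 6) = sqrt(5137/408 + 6) = sqrt(7585/408) = sqrt(773670)/204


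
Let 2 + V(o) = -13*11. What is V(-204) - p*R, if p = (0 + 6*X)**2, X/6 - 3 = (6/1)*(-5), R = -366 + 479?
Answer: -106760737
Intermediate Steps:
V(o) = -145 (V(o) = -2 - 13*11 = -2 - 143 = -145)
R = 113
X = -162 (X = 18 + 6*((6/1)*(-5)) = 18 + 6*((6*1)*(-5)) = 18 + 6*(6*(-5)) = 18 + 6*(-30) = 18 - 180 = -162)
p = 944784 (p = (0 + 6*(-162))**2 = (0 - 972)**2 = (-972)**2 = 944784)
V(-204) - p*R = -145 - 944784*113 = -145 - 1*106760592 = -145 - 106760592 = -106760737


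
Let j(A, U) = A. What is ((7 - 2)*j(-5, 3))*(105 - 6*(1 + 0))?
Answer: -2475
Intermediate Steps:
((7 - 2)*j(-5, 3))*(105 - 6*(1 + 0)) = ((7 - 2)*(-5))*(105 - 6*(1 + 0)) = (5*(-5))*(105 - 6*1) = -25*(105 - 6) = -25*99 = -2475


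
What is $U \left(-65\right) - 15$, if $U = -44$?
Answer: $2845$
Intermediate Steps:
$U \left(-65\right) - 15 = \left(-44\right) \left(-65\right) - 15 = 2860 - 15 = 2845$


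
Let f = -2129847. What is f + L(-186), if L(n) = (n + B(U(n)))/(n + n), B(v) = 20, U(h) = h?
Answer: -396151459/186 ≈ -2.1298e+6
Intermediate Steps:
L(n) = (20 + n)/(2*n) (L(n) = (n + 20)/(n + n) = (20 + n)/((2*n)) = (20 + n)*(1/(2*n)) = (20 + n)/(2*n))
f + L(-186) = -2129847 + (1/2)*(20 - 186)/(-186) = -2129847 + (1/2)*(-1/186)*(-166) = -2129847 + 83/186 = -396151459/186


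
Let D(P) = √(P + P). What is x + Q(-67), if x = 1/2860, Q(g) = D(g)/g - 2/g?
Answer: 5787/191620 - I*√134/67 ≈ 0.0302 - 0.17277*I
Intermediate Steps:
D(P) = √2*√P (D(P) = √(2*P) = √2*√P)
Q(g) = -2/g + √2/√g (Q(g) = (√2*√g)/g - 2/g = √2/√g - 2/g = -2/g + √2/√g)
x = 1/2860 ≈ 0.00034965
x + Q(-67) = 1/2860 + (-2 + √2*√(-67))/(-67) = 1/2860 - (-2 + √2*(I*√67))/67 = 1/2860 - (-2 + I*√134)/67 = 1/2860 + (2/67 - I*√134/67) = 5787/191620 - I*√134/67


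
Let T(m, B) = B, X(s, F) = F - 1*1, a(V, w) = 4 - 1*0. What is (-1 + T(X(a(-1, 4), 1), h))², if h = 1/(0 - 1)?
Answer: 4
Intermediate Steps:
a(V, w) = 4 (a(V, w) = 4 + 0 = 4)
h = -1 (h = 1/(-1) = -1)
X(s, F) = -1 + F (X(s, F) = F - 1 = -1 + F)
(-1 + T(X(a(-1, 4), 1), h))² = (-1 - 1)² = (-2)² = 4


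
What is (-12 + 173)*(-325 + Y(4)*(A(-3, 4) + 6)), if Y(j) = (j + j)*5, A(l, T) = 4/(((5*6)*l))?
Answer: -125741/9 ≈ -13971.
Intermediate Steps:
A(l, T) = 2/(15*l) (A(l, T) = 4/((30*l)) = 4*(1/(30*l)) = 2/(15*l))
Y(j) = 10*j (Y(j) = (2*j)*5 = 10*j)
(-12 + 173)*(-325 + Y(4)*(A(-3, 4) + 6)) = (-12 + 173)*(-325 + (10*4)*((2/15)/(-3) + 6)) = 161*(-325 + 40*((2/15)*(-⅓) + 6)) = 161*(-325 + 40*(-2/45 + 6)) = 161*(-325 + 40*(268/45)) = 161*(-325 + 2144/9) = 161*(-781/9) = -125741/9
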